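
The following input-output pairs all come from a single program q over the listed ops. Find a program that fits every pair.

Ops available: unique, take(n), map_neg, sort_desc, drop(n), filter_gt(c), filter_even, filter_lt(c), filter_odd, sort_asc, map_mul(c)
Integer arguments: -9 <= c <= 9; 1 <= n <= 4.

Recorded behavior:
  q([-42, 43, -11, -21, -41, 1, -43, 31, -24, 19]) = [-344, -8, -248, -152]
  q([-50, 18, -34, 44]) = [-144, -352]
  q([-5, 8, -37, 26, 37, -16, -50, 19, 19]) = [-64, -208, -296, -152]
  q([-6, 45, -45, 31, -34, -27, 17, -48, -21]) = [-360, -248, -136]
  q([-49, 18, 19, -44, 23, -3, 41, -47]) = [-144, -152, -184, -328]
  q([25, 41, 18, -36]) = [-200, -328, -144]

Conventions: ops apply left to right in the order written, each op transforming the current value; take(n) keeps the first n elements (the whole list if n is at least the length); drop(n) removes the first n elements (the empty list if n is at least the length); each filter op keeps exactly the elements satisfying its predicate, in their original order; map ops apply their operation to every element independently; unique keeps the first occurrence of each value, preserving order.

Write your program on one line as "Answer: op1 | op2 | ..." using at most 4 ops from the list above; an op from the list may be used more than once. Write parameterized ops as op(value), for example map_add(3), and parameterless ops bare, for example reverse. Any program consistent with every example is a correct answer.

map_neg | unique | map_mul(8) | filter_lt(-5)

Check, running the answer program on each example:
  [-42, 43, -11, -21, -41, 1, -43, 31, -24, 19] -> [42, -43, 11, 21, 41, -1, 43, -31, 24, -19] -> [42, -43, 11, 21, 41, -1, 43, -31, 24, -19] -> [336, -344, 88, 168, 328, -8, 344, -248, 192, -152] -> [-344, -8, -248, -152]
  [-50, 18, -34, 44] -> [50, -18, 34, -44] -> [50, -18, 34, -44] -> [400, -144, 272, -352] -> [-144, -352]
  [-5, 8, -37, 26, 37, -16, -50, 19, 19] -> [5, -8, 37, -26, -37, 16, 50, -19, -19] -> [5, -8, 37, -26, -37, 16, 50, -19] -> [40, -64, 296, -208, -296, 128, 400, -152] -> [-64, -208, -296, -152]
  [-6, 45, -45, 31, -34, -27, 17, -48, -21] -> [6, -45, 45, -31, 34, 27, -17, 48, 21] -> [6, -45, 45, -31, 34, 27, -17, 48, 21] -> [48, -360, 360, -248, 272, 216, -136, 384, 168] -> [-360, -248, -136]
  [-49, 18, 19, -44, 23, -3, 41, -47] -> [49, -18, -19, 44, -23, 3, -41, 47] -> [49, -18, -19, 44, -23, 3, -41, 47] -> [392, -144, -152, 352, -184, 24, -328, 376] -> [-144, -152, -184, -328]
  [25, 41, 18, -36] -> [-25, -41, -18, 36] -> [-25, -41, -18, 36] -> [-200, -328, -144, 288] -> [-200, -328, -144]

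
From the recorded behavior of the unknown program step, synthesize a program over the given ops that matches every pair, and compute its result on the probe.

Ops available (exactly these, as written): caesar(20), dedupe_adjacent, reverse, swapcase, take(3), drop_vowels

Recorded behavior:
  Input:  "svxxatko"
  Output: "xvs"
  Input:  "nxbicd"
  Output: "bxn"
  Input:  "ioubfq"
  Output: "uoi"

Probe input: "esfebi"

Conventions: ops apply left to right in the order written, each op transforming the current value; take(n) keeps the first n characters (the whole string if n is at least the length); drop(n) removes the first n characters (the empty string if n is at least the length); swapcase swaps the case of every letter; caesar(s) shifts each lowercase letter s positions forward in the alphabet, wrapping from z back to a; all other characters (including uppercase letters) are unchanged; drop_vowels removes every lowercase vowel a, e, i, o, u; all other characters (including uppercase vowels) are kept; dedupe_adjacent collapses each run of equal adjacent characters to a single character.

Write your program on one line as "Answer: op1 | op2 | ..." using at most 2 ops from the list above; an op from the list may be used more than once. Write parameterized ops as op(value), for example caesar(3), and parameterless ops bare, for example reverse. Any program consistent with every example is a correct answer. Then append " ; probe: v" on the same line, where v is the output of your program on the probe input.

take(3) | reverse ; probe: "fse"

Check, running the answer program on each example:
  "svxxatko" -> "svx" -> "xvs"
  "nxbicd" -> "nxb" -> "bxn"
  "ioubfq" -> "iou" -> "uoi"
  probe: "esfebi" -> "esf" -> "fse"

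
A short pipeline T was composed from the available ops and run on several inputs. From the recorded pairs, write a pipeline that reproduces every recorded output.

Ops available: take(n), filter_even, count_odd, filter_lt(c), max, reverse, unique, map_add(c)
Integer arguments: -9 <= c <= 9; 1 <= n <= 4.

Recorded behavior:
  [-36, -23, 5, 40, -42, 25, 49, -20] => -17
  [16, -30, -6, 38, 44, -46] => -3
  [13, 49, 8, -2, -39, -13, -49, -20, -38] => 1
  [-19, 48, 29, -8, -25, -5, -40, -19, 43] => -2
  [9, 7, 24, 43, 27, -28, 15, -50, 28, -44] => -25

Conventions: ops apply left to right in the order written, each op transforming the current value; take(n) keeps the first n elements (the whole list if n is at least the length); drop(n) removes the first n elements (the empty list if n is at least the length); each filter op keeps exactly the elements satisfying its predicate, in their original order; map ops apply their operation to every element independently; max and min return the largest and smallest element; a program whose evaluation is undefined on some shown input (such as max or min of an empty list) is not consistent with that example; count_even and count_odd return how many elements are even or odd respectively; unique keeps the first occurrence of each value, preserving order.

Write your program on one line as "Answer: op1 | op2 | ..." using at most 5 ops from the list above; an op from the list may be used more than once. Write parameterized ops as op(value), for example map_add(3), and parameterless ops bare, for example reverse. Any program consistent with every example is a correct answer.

filter_lt(6) | unique | filter_lt(2) | map_add(3) | max

Check, running the answer program on each example:
  [-36, -23, 5, 40, -42, 25, 49, -20] -> [-36, -23, 5, -42, -20] -> [-36, -23, 5, -42, -20] -> [-36, -23, -42, -20] -> [-33, -20, -39, -17] -> -17
  [16, -30, -6, 38, 44, -46] -> [-30, -6, -46] -> [-30, -6, -46] -> [-30, -6, -46] -> [-27, -3, -43] -> -3
  [13, 49, 8, -2, -39, -13, -49, -20, -38] -> [-2, -39, -13, -49, -20, -38] -> [-2, -39, -13, -49, -20, -38] -> [-2, -39, -13, -49, -20, -38] -> [1, -36, -10, -46, -17, -35] -> 1
  [-19, 48, 29, -8, -25, -5, -40, -19, 43] -> [-19, -8, -25, -5, -40, -19] -> [-19, -8, -25, -5, -40] -> [-19, -8, -25, -5, -40] -> [-16, -5, -22, -2, -37] -> -2
  [9, 7, 24, 43, 27, -28, 15, -50, 28, -44] -> [-28, -50, -44] -> [-28, -50, -44] -> [-28, -50, -44] -> [-25, -47, -41] -> -25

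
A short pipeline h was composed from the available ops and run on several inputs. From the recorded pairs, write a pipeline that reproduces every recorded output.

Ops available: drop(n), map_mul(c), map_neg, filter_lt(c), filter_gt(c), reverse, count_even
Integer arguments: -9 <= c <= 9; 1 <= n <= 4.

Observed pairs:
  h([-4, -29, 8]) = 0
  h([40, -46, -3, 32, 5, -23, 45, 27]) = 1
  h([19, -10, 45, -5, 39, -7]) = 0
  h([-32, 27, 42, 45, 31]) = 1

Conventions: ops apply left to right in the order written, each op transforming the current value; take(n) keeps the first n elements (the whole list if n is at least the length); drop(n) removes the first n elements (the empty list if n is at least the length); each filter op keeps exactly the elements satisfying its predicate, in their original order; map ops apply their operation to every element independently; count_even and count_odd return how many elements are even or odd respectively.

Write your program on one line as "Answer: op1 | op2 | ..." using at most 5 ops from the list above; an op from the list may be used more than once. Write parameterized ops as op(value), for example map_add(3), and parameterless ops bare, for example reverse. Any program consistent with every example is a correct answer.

map_neg | map_mul(-7) | filter_gt(-9) | drop(1) | count_even

Check, running the answer program on each example:
  [-4, -29, 8] -> [4, 29, -8] -> [-28, -203, 56] -> [56] -> [] -> 0
  [40, -46, -3, 32, 5, -23, 45, 27] -> [-40, 46, 3, -32, -5, 23, -45, -27] -> [280, -322, -21, 224, 35, -161, 315, 189] -> [280, 224, 35, 315, 189] -> [224, 35, 315, 189] -> 1
  [19, -10, 45, -5, 39, -7] -> [-19, 10, -45, 5, -39, 7] -> [133, -70, 315, -35, 273, -49] -> [133, 315, 273] -> [315, 273] -> 0
  [-32, 27, 42, 45, 31] -> [32, -27, -42, -45, -31] -> [-224, 189, 294, 315, 217] -> [189, 294, 315, 217] -> [294, 315, 217] -> 1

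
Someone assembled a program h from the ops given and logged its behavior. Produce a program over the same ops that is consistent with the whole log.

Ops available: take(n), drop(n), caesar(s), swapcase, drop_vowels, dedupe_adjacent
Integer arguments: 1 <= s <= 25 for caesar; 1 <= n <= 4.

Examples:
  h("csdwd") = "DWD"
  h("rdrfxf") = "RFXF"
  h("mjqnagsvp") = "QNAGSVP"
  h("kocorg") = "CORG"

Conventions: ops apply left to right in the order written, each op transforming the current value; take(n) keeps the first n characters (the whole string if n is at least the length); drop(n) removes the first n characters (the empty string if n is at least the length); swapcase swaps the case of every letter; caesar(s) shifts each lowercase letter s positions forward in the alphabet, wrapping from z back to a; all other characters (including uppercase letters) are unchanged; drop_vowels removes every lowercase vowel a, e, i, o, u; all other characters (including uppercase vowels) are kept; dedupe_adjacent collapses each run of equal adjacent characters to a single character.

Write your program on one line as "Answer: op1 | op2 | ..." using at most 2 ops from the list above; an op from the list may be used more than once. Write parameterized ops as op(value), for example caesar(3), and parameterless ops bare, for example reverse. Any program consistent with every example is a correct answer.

drop(2) | swapcase

Check, running the answer program on each example:
  "csdwd" -> "dwd" -> "DWD"
  "rdrfxf" -> "rfxf" -> "RFXF"
  "mjqnagsvp" -> "qnagsvp" -> "QNAGSVP"
  "kocorg" -> "corg" -> "CORG"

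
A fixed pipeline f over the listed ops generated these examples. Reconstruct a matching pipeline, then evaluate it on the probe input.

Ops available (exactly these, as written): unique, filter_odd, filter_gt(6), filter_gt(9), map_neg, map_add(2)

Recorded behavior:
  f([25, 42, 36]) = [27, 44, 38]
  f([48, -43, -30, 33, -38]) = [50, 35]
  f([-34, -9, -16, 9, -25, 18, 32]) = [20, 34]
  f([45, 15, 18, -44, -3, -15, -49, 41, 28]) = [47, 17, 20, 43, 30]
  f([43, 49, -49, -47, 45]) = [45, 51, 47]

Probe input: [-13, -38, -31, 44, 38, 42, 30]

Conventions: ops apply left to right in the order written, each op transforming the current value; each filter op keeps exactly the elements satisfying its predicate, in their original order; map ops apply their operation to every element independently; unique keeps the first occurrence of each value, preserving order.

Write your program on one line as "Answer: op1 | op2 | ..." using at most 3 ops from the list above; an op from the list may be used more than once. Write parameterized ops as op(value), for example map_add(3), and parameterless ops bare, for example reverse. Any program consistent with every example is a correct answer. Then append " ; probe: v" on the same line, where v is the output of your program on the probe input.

filter_gt(9) | map_add(2) ; probe: [46, 40, 44, 32]

Check, running the answer program on each example:
  [25, 42, 36] -> [25, 42, 36] -> [27, 44, 38]
  [48, -43, -30, 33, -38] -> [48, 33] -> [50, 35]
  [-34, -9, -16, 9, -25, 18, 32] -> [18, 32] -> [20, 34]
  [45, 15, 18, -44, -3, -15, -49, 41, 28] -> [45, 15, 18, 41, 28] -> [47, 17, 20, 43, 30]
  [43, 49, -49, -47, 45] -> [43, 49, 45] -> [45, 51, 47]
  probe: [-13, -38, -31, 44, 38, 42, 30] -> [44, 38, 42, 30] -> [46, 40, 44, 32]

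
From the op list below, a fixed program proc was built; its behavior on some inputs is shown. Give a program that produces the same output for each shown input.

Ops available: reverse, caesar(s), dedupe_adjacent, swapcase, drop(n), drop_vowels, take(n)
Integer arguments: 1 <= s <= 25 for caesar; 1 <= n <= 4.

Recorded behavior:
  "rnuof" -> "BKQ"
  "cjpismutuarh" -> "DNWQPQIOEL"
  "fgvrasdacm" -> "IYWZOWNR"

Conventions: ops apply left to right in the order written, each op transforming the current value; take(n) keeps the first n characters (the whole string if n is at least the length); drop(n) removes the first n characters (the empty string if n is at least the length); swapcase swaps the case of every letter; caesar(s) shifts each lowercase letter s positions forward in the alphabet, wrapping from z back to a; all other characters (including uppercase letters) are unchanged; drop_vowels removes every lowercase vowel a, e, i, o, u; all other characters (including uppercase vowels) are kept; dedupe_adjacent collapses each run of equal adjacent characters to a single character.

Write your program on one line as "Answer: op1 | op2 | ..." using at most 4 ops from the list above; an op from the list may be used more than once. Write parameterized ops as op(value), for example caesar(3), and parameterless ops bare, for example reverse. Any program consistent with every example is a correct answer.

caesar(22) | drop(2) | swapcase | reverse

Check, running the answer program on each example:
  "rnuof" -> "njqkb" -> "qkb" -> "QKB" -> "BKQ"
  "cjpismutuarh" -> "yfleoiqpqwnd" -> "leoiqpqwnd" -> "LEOIQPQWND" -> "DNWQPQIOEL"
  "fgvrasdacm" -> "bcrnwozwyi" -> "rnwozwyi" -> "RNWOZWYI" -> "IYWZOWNR"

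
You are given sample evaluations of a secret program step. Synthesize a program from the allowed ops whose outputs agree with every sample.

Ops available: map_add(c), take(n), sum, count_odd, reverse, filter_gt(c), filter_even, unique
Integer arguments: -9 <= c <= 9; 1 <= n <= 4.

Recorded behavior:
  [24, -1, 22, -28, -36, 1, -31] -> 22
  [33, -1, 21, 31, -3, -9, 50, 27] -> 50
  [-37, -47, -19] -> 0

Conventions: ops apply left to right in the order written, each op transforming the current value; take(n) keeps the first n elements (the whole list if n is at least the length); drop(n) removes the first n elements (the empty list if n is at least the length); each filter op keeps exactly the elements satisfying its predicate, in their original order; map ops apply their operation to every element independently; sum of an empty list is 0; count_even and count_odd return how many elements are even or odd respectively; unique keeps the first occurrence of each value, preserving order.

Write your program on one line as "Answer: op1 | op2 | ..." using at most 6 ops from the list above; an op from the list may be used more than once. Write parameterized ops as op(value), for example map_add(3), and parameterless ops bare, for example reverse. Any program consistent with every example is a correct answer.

filter_gt(-8) | filter_even | reverse | take(1) | sum

Check, running the answer program on each example:
  [24, -1, 22, -28, -36, 1, -31] -> [24, -1, 22, 1] -> [24, 22] -> [22, 24] -> [22] -> 22
  [33, -1, 21, 31, -3, -9, 50, 27] -> [33, -1, 21, 31, -3, 50, 27] -> [50] -> [50] -> [50] -> 50
  [-37, -47, -19] -> [] -> [] -> [] -> [] -> 0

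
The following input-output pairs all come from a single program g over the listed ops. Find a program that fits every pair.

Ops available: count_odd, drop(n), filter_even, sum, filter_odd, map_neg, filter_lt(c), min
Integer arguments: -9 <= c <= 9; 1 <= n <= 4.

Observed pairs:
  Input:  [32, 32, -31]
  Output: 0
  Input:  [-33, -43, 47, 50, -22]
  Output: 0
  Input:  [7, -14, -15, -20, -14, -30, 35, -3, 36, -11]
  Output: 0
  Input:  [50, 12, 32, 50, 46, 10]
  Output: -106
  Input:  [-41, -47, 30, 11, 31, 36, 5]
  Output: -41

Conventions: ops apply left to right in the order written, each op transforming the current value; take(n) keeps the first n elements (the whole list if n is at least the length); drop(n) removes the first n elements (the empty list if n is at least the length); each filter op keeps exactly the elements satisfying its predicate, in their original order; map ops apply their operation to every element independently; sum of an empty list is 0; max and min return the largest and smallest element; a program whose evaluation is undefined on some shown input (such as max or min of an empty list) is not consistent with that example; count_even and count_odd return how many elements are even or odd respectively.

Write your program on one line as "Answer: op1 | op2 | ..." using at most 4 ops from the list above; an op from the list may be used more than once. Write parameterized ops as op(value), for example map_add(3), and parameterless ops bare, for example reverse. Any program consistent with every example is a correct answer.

map_neg | filter_lt(2) | drop(3) | sum

Check, running the answer program on each example:
  [32, 32, -31] -> [-32, -32, 31] -> [-32, -32] -> [] -> 0
  [-33, -43, 47, 50, -22] -> [33, 43, -47, -50, 22] -> [-47, -50] -> [] -> 0
  [7, -14, -15, -20, -14, -30, 35, -3, 36, -11] -> [-7, 14, 15, 20, 14, 30, -35, 3, -36, 11] -> [-7, -35, -36] -> [] -> 0
  [50, 12, 32, 50, 46, 10] -> [-50, -12, -32, -50, -46, -10] -> [-50, -12, -32, -50, -46, -10] -> [-50, -46, -10] -> -106
  [-41, -47, 30, 11, 31, 36, 5] -> [41, 47, -30, -11, -31, -36, -5] -> [-30, -11, -31, -36, -5] -> [-36, -5] -> -41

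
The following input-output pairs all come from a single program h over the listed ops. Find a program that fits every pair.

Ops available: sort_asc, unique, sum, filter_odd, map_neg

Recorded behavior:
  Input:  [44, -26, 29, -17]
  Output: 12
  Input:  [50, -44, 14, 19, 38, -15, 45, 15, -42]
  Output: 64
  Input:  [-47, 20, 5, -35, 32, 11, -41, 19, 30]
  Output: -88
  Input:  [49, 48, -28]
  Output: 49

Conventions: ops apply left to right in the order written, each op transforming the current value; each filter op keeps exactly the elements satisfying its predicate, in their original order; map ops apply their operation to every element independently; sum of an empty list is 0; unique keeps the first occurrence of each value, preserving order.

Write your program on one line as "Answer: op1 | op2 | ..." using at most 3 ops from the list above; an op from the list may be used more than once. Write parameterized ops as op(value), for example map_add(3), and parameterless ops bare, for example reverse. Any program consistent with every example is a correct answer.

filter_odd | sum

Check, running the answer program on each example:
  [44, -26, 29, -17] -> [29, -17] -> 12
  [50, -44, 14, 19, 38, -15, 45, 15, -42] -> [19, -15, 45, 15] -> 64
  [-47, 20, 5, -35, 32, 11, -41, 19, 30] -> [-47, 5, -35, 11, -41, 19] -> -88
  [49, 48, -28] -> [49] -> 49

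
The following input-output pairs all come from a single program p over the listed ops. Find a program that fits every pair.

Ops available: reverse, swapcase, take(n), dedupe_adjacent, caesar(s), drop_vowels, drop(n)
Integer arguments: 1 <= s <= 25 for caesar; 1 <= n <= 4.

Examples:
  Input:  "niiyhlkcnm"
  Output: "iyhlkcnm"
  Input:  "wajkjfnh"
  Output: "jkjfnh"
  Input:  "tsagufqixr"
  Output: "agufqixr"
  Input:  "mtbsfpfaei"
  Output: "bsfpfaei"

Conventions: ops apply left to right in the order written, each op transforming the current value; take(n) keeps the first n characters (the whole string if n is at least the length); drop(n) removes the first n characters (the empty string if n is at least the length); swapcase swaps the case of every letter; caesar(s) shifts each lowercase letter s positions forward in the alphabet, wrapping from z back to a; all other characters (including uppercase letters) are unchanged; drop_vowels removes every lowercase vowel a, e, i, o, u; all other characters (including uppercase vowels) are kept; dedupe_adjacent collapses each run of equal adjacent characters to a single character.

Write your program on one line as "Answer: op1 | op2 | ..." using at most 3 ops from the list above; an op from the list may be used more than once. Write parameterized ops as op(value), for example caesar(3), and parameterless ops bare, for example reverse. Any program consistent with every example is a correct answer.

drop(1) | drop(1)

Check, running the answer program on each example:
  "niiyhlkcnm" -> "iiyhlkcnm" -> "iyhlkcnm"
  "wajkjfnh" -> "ajkjfnh" -> "jkjfnh"
  "tsagufqixr" -> "sagufqixr" -> "agufqixr"
  "mtbsfpfaei" -> "tbsfpfaei" -> "bsfpfaei"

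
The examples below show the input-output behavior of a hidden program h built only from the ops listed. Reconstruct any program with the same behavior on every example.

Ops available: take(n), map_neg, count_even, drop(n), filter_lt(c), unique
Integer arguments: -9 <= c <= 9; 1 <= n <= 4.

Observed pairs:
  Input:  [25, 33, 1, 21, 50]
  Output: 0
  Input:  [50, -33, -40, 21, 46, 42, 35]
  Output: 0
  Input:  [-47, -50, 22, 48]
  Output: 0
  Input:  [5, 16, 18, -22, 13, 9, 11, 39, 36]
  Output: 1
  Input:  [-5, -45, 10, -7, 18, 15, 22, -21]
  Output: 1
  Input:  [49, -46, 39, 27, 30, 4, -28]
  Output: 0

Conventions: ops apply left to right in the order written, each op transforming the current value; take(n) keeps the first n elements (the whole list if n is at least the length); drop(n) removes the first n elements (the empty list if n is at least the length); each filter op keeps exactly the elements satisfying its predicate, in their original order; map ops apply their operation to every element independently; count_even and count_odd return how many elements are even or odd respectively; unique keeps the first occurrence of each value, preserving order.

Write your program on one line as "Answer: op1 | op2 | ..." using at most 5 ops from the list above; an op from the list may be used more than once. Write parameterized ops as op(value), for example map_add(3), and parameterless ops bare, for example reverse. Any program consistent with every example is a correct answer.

map_neg | drop(4) | filter_lt(-1) | drop(2) | count_even

Check, running the answer program on each example:
  [25, 33, 1, 21, 50] -> [-25, -33, -1, -21, -50] -> [-50] -> [-50] -> [] -> 0
  [50, -33, -40, 21, 46, 42, 35] -> [-50, 33, 40, -21, -46, -42, -35] -> [-46, -42, -35] -> [-46, -42, -35] -> [-35] -> 0
  [-47, -50, 22, 48] -> [47, 50, -22, -48] -> [] -> [] -> [] -> 0
  [5, 16, 18, -22, 13, 9, 11, 39, 36] -> [-5, -16, -18, 22, -13, -9, -11, -39, -36] -> [-13, -9, -11, -39, -36] -> [-13, -9, -11, -39, -36] -> [-11, -39, -36] -> 1
  [-5, -45, 10, -7, 18, 15, 22, -21] -> [5, 45, -10, 7, -18, -15, -22, 21] -> [-18, -15, -22, 21] -> [-18, -15, -22] -> [-22] -> 1
  [49, -46, 39, 27, 30, 4, -28] -> [-49, 46, -39, -27, -30, -4, 28] -> [-30, -4, 28] -> [-30, -4] -> [] -> 0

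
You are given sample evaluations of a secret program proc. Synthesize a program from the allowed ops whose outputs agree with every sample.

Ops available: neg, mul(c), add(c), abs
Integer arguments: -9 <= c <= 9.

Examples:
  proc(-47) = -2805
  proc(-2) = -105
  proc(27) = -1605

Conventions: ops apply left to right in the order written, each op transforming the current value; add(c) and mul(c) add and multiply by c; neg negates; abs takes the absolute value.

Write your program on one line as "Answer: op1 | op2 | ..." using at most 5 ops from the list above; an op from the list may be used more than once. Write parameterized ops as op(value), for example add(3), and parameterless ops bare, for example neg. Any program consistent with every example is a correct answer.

abs | mul(-5) | mul(4) | add(5) | mul(3)

Check, running the answer program on each example:
  -47 -> 47 -> -235 -> -940 -> -935 -> -2805
  -2 -> 2 -> -10 -> -40 -> -35 -> -105
  27 -> 27 -> -135 -> -540 -> -535 -> -1605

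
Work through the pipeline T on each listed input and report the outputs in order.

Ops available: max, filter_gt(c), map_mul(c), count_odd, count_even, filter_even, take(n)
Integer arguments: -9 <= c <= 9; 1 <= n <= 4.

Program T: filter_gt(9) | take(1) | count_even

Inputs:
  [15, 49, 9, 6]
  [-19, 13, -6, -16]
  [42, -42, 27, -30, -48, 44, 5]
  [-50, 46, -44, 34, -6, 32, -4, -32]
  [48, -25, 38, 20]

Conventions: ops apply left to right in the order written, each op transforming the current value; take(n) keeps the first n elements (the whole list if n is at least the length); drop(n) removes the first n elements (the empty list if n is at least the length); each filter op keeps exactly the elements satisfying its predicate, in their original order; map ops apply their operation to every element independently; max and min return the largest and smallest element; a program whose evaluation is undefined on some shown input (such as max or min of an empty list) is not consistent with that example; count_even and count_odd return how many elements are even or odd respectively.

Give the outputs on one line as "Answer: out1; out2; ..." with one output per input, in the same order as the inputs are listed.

0; 0; 1; 1; 1

Execution, op by op:
  [15, 49, 9, 6] -> [15, 49] -> [15] -> 0
  [-19, 13, -6, -16] -> [13] -> [13] -> 0
  [42, -42, 27, -30, -48, 44, 5] -> [42, 27, 44] -> [42] -> 1
  [-50, 46, -44, 34, -6, 32, -4, -32] -> [46, 34, 32] -> [46] -> 1
  [48, -25, 38, 20] -> [48, 38, 20] -> [48] -> 1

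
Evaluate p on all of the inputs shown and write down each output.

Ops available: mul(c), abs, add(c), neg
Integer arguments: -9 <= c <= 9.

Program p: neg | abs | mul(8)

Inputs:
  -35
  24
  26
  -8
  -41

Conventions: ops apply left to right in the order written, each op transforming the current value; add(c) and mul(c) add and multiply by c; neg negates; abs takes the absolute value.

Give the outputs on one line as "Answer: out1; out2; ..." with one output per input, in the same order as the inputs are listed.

Execution, op by op:
  -35 -> 35 -> 35 -> 280
  24 -> -24 -> 24 -> 192
  26 -> -26 -> 26 -> 208
  -8 -> 8 -> 8 -> 64
  -41 -> 41 -> 41 -> 328

280; 192; 208; 64; 328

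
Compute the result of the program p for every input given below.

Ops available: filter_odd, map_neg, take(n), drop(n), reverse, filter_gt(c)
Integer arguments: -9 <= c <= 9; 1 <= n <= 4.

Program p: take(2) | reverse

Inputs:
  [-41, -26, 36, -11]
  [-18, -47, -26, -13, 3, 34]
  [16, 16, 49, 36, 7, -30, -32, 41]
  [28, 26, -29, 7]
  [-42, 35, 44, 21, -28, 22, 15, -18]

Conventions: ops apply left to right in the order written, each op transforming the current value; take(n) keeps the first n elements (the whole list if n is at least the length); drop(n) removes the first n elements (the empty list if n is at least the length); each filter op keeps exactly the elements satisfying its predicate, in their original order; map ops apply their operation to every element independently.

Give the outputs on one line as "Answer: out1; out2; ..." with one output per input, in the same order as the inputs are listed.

[-26, -41]; [-47, -18]; [16, 16]; [26, 28]; [35, -42]

Execution, op by op:
  [-41, -26, 36, -11] -> [-41, -26] -> [-26, -41]
  [-18, -47, -26, -13, 3, 34] -> [-18, -47] -> [-47, -18]
  [16, 16, 49, 36, 7, -30, -32, 41] -> [16, 16] -> [16, 16]
  [28, 26, -29, 7] -> [28, 26] -> [26, 28]
  [-42, 35, 44, 21, -28, 22, 15, -18] -> [-42, 35] -> [35, -42]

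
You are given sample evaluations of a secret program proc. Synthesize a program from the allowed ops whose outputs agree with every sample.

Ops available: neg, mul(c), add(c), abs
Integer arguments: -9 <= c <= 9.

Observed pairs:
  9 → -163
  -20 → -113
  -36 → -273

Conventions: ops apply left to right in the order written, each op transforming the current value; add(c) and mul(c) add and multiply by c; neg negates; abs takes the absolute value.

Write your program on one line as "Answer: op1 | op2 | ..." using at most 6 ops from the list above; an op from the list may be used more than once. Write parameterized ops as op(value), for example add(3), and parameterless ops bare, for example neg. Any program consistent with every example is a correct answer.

add(8) | abs | mul(-2) | mul(5) | add(7)

Check, running the answer program on each example:
  9 -> 17 -> 17 -> -34 -> -170 -> -163
  -20 -> -12 -> 12 -> -24 -> -120 -> -113
  -36 -> -28 -> 28 -> -56 -> -280 -> -273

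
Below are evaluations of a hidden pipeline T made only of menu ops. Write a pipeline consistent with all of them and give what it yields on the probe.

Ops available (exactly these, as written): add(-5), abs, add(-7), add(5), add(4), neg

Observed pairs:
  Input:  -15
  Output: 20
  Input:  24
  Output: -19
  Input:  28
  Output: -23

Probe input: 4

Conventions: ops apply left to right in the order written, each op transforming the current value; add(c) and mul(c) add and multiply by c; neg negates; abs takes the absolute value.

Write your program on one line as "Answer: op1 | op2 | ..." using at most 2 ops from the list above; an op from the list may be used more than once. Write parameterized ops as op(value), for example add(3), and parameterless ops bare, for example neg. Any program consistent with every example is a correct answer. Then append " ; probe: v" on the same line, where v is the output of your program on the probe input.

add(-5) | neg ; probe: 1

Check, running the answer program on each example:
  -15 -> -20 -> 20
  24 -> 19 -> -19
  28 -> 23 -> -23
  probe: 4 -> -1 -> 1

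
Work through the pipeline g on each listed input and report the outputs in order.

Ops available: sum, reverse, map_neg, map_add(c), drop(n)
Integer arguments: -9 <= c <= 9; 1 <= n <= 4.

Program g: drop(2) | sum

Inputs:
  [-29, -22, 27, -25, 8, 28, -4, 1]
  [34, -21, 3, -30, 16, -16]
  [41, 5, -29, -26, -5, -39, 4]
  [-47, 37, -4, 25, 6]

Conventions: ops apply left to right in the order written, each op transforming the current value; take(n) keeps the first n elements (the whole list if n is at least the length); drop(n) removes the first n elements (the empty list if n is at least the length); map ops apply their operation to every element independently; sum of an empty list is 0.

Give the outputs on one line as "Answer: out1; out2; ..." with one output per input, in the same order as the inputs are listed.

Execution, op by op:
  [-29, -22, 27, -25, 8, 28, -4, 1] -> [27, -25, 8, 28, -4, 1] -> 35
  [34, -21, 3, -30, 16, -16] -> [3, -30, 16, -16] -> -27
  [41, 5, -29, -26, -5, -39, 4] -> [-29, -26, -5, -39, 4] -> -95
  [-47, 37, -4, 25, 6] -> [-4, 25, 6] -> 27

35; -27; -95; 27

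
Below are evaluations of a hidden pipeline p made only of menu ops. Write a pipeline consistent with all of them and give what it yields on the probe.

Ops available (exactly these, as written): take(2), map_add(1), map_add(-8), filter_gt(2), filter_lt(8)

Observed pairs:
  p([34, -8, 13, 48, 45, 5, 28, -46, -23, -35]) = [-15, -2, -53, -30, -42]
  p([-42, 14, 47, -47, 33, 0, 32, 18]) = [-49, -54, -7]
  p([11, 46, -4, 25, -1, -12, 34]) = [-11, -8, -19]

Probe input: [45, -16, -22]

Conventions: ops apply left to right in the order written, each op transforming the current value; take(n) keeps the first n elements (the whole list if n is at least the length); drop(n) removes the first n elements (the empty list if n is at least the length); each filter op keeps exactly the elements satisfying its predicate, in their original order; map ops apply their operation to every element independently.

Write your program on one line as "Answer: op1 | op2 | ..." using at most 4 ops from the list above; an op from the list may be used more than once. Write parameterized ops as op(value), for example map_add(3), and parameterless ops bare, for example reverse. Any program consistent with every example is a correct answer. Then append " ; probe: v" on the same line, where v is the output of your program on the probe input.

map_add(1) | filter_lt(8) | map_add(-8) ; probe: [-23, -29]

Check, running the answer program on each example:
  [34, -8, 13, 48, 45, 5, 28, -46, -23, -35] -> [35, -7, 14, 49, 46, 6, 29, -45, -22, -34] -> [-7, 6, -45, -22, -34] -> [-15, -2, -53, -30, -42]
  [-42, 14, 47, -47, 33, 0, 32, 18] -> [-41, 15, 48, -46, 34, 1, 33, 19] -> [-41, -46, 1] -> [-49, -54, -7]
  [11, 46, -4, 25, -1, -12, 34] -> [12, 47, -3, 26, 0, -11, 35] -> [-3, 0, -11] -> [-11, -8, -19]
  probe: [45, -16, -22] -> [46, -15, -21] -> [-15, -21] -> [-23, -29]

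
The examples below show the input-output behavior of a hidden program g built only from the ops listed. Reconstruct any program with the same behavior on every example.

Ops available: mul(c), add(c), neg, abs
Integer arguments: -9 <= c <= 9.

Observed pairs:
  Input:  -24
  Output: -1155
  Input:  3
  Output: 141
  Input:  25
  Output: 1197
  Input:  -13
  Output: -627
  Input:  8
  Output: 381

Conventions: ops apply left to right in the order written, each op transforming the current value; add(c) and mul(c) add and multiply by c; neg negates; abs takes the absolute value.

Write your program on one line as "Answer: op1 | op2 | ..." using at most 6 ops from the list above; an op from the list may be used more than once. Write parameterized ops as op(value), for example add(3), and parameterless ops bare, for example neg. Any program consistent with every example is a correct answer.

mul(-8) | mul(-6) | neg | add(3) | neg

Check, running the answer program on each example:
  -24 -> 192 -> -1152 -> 1152 -> 1155 -> -1155
  3 -> -24 -> 144 -> -144 -> -141 -> 141
  25 -> -200 -> 1200 -> -1200 -> -1197 -> 1197
  -13 -> 104 -> -624 -> 624 -> 627 -> -627
  8 -> -64 -> 384 -> -384 -> -381 -> 381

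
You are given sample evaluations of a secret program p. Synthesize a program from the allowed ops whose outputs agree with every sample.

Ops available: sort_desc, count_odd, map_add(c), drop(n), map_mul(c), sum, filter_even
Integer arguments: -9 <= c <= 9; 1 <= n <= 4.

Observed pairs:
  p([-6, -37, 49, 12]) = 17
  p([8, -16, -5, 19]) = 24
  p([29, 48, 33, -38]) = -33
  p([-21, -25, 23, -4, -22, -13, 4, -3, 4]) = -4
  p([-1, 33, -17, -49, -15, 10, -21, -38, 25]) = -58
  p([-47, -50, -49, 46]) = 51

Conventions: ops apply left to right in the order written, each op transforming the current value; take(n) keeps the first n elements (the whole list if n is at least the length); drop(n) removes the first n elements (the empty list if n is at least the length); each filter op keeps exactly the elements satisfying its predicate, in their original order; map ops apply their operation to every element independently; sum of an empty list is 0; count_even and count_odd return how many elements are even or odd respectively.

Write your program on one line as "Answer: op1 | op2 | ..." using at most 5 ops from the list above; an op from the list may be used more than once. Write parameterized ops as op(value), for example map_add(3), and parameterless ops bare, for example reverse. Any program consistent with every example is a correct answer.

drop(3) | map_add(5) | sort_desc | sum

Check, running the answer program on each example:
  [-6, -37, 49, 12] -> [12] -> [17] -> [17] -> 17
  [8, -16, -5, 19] -> [19] -> [24] -> [24] -> 24
  [29, 48, 33, -38] -> [-38] -> [-33] -> [-33] -> -33
  [-21, -25, 23, -4, -22, -13, 4, -3, 4] -> [-4, -22, -13, 4, -3, 4] -> [1, -17, -8, 9, 2, 9] -> [9, 9, 2, 1, -8, -17] -> -4
  [-1, 33, -17, -49, -15, 10, -21, -38, 25] -> [-49, -15, 10, -21, -38, 25] -> [-44, -10, 15, -16, -33, 30] -> [30, 15, -10, -16, -33, -44] -> -58
  [-47, -50, -49, 46] -> [46] -> [51] -> [51] -> 51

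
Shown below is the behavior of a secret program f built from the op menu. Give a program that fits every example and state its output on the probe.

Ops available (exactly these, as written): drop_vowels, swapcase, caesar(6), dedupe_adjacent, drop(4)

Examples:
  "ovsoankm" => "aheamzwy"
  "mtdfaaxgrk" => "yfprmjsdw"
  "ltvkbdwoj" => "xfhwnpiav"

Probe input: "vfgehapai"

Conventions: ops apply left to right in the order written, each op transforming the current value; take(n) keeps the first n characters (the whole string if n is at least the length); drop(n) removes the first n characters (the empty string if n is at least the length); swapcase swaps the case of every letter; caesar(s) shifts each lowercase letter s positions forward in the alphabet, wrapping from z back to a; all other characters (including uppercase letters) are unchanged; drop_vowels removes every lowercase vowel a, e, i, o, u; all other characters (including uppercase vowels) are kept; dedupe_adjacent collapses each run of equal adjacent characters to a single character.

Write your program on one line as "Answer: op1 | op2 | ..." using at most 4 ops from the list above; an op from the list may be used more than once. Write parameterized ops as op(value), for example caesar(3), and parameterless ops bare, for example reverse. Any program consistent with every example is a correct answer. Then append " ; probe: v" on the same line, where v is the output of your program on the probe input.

caesar(6) | caesar(6) | dedupe_adjacent ; probe: "hrsqtmbmu"

Check, running the answer program on each example:
  "ovsoankm" -> "ubyugtqs" -> "aheamzwy" -> "aheamzwy"
  "mtdfaaxgrk" -> "szjlggdmxq" -> "yfprmmjsdw" -> "yfprmjsdw"
  "ltvkbdwoj" -> "rzbqhjcup" -> "xfhwnpiav" -> "xfhwnpiav"
  probe: "vfgehapai" -> "blmkngvgo" -> "hrsqtmbmu" -> "hrsqtmbmu"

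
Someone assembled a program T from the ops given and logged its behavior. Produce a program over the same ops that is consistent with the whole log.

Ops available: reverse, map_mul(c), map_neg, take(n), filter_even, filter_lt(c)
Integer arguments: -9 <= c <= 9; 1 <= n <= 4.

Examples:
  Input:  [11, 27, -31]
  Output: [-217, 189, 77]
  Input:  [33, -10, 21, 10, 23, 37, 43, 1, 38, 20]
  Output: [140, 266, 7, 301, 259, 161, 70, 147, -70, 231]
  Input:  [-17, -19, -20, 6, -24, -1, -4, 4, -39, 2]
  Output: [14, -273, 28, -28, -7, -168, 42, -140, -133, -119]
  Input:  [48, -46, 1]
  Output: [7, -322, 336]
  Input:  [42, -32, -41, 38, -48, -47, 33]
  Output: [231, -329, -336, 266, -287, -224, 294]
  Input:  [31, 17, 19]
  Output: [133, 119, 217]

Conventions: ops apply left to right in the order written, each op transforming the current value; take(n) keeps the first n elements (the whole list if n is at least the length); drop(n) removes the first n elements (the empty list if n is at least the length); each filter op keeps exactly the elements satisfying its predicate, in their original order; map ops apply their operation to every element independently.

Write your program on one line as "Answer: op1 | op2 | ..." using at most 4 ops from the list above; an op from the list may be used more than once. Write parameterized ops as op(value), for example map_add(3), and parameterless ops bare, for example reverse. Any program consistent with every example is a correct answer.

map_mul(-7) | reverse | map_neg

Check, running the answer program on each example:
  [11, 27, -31] -> [-77, -189, 217] -> [217, -189, -77] -> [-217, 189, 77]
  [33, -10, 21, 10, 23, 37, 43, 1, 38, 20] -> [-231, 70, -147, -70, -161, -259, -301, -7, -266, -140] -> [-140, -266, -7, -301, -259, -161, -70, -147, 70, -231] -> [140, 266, 7, 301, 259, 161, 70, 147, -70, 231]
  [-17, -19, -20, 6, -24, -1, -4, 4, -39, 2] -> [119, 133, 140, -42, 168, 7, 28, -28, 273, -14] -> [-14, 273, -28, 28, 7, 168, -42, 140, 133, 119] -> [14, -273, 28, -28, -7, -168, 42, -140, -133, -119]
  [48, -46, 1] -> [-336, 322, -7] -> [-7, 322, -336] -> [7, -322, 336]
  [42, -32, -41, 38, -48, -47, 33] -> [-294, 224, 287, -266, 336, 329, -231] -> [-231, 329, 336, -266, 287, 224, -294] -> [231, -329, -336, 266, -287, -224, 294]
  [31, 17, 19] -> [-217, -119, -133] -> [-133, -119, -217] -> [133, 119, 217]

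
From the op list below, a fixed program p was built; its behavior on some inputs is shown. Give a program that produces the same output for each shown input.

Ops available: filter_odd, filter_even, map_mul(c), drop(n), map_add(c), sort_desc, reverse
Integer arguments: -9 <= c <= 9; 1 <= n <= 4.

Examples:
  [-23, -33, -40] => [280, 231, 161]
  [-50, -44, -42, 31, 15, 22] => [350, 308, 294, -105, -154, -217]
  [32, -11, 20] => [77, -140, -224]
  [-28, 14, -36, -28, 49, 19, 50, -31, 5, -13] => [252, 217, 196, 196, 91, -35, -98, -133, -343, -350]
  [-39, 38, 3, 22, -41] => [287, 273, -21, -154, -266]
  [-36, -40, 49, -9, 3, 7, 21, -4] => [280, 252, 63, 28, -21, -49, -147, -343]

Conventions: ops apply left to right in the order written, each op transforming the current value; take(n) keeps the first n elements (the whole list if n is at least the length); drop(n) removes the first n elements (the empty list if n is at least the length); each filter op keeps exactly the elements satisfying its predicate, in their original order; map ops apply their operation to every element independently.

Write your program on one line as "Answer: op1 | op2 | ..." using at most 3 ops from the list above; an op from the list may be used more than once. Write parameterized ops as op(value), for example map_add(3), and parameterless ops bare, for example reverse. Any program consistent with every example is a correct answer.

map_mul(-7) | sort_desc

Check, running the answer program on each example:
  [-23, -33, -40] -> [161, 231, 280] -> [280, 231, 161]
  [-50, -44, -42, 31, 15, 22] -> [350, 308, 294, -217, -105, -154] -> [350, 308, 294, -105, -154, -217]
  [32, -11, 20] -> [-224, 77, -140] -> [77, -140, -224]
  [-28, 14, -36, -28, 49, 19, 50, -31, 5, -13] -> [196, -98, 252, 196, -343, -133, -350, 217, -35, 91] -> [252, 217, 196, 196, 91, -35, -98, -133, -343, -350]
  [-39, 38, 3, 22, -41] -> [273, -266, -21, -154, 287] -> [287, 273, -21, -154, -266]
  [-36, -40, 49, -9, 3, 7, 21, -4] -> [252, 280, -343, 63, -21, -49, -147, 28] -> [280, 252, 63, 28, -21, -49, -147, -343]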